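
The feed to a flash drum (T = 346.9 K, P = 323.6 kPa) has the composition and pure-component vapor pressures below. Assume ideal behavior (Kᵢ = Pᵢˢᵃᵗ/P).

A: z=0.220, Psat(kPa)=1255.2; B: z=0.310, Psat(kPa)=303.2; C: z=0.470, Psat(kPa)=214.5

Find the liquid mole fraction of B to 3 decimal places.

Raoult's law: Kᵢ = Pᵢˢᵃᵗ/P = Pᵢˢᵃᵗ/323.6.
  K_A = 1255.2/323.6 = 3.87886, K_B = 303.2/323.6 = 0.93696, K_C = 214.5/323.6 = 0.66286
Let ψ = V/F and solve Σ zᵢ(Kᵢ−1)/(1+ψ(Kᵢ−1)) = 0.
g(0) = ΣzᵢKᵢ − 1 = 0.455 and g(1) = 1 − Σzᵢ/Kᵢ = -0.097, so a root lies in (0, 1).
Iterate (Newton) starting at ψ = 0.5:
  ψ = 0.500: g = 0.0489, g' = -0.385 → ψ = 0.627
  ψ = 0.627: g = 0.0045, g' = -0.319 → ψ = 0.641
Converged at ψ = 0.641.
Compositions from xᵢ = zᵢ/(1+ψ(Kᵢ−1)), yᵢ = Kᵢxᵢ:
  A: x = 0.077, y = 0.300
  B: x = 0.323, y = 0.303
  C: x = 0.600, y = 0.397

x_B = 0.323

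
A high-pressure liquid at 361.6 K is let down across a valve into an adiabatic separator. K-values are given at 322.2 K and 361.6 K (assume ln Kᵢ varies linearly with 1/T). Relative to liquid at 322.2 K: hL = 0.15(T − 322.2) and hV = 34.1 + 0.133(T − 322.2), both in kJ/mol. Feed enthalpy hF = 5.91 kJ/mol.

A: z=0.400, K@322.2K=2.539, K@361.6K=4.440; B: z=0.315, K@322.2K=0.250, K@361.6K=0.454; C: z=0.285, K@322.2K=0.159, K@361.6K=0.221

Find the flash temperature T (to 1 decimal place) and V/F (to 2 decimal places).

Adiabatic flash: solve Rachford–Rice at each trial T, then check hF = ψ·hV(T) + (1−ψ)·hL(T).
  T = 322.2 K: K = (2.539, 0.250, 0.159), RR gives ψ = 0.114, H_out = 3.896 kJ/mol
  T = 361.6 K: K = (4.440, 0.454, 0.221), RR gives ψ = 0.427, H_out = 20.194 kJ/mol
  T = 341.9 K: K = (3.412, 0.343, 0.189), RR gives ψ = 0.297, H_out = 12.996 kJ/mol
  T = 332.0 K: K = (2.954, 0.294, 0.174), RR gives ψ = 0.216, H_out = 8.815 kJ/mol
  T = 327.1 K: K = (2.742, 0.271, 0.166), RR gives ψ = 0.169, H_out = 6.483 kJ/mol
  T = 324.6 K: K = (2.637, 0.260, 0.163), RR gives ψ = 0.142, H_out = 5.200 kJ/mol
  T = 325.9 K: K = (2.691, 0.266, 0.165), RR gives ψ = 0.156, H_out = 5.876 kJ/mol
Linear interpolation between T = 325.9 (H_out = 5.876) and T = 327.1 (H_out = 6.483) on hF = 5.91 gives T ≈ 326.0 K, at which ψ = 0.16.

T = 326.0 K, V/F = 0.16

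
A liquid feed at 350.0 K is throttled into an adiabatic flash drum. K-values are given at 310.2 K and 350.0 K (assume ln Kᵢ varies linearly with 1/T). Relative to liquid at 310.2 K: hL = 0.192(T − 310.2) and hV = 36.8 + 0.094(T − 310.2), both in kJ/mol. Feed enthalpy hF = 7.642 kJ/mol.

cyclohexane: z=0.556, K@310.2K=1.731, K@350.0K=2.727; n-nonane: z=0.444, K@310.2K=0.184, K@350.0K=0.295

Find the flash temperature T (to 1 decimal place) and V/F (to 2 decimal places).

Adiabatic flash: solve Rachford–Rice at each trial T, then check hF = ψ·hV(T) + (1−ψ)·hL(T).
  T = 310.2 K: K = (1.731, 0.184), RR gives ψ = 0.074, H_out = 2.723 kJ/mol
  T = 350.0 K: K = (2.727, 0.295), RR gives ψ = 0.532, H_out = 25.130 kJ/mol
  T = 330.1 K: K = (2.203, 0.236), RR gives ψ = 0.359, H_out = 16.327 kJ/mol
  T = 320.1 K: K = (1.959, 0.209), RR gives ψ = 0.240, H_out = 10.500 kJ/mol
  T = 315.1 K: K = (1.842, 0.196), RR gives ψ = 0.164, H_out = 6.914 kJ/mol
  T = 317.6 K: K = (1.900, 0.203), RR gives ψ = 0.204, H_out = 8.779 kJ/mol
  T = 316.4 K: K = (1.872, 0.200), RR gives ψ = 0.185, H_out = 7.904 kJ/mol
Linear interpolation between T = 315.1 (H_out = 6.914) and T = 316.4 (H_out = 7.904) on hF = 7.642 gives T ≈ 316.1 K, at which ψ = 0.18.

T = 316.1 K, V/F = 0.18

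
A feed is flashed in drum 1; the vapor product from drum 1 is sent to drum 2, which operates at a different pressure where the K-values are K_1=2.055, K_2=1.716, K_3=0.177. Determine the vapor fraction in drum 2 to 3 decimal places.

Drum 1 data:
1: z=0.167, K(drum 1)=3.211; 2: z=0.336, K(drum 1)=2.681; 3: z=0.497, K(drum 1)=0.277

Drum 1:
Material balance + equilibrium reduce to Σ zᵢ(Kᵢ−1)/(1+ψ₁(Kᵢ−1)) = 0.
Check two-phase: ΣzᵢKᵢ = 1.575 > 1 and Σzᵢ/Kᵢ = 1.972 > 1, so g(0) = 0.575 > 0 and g(1) = -0.972 < 0.
Newton–Raphson from ψ₁ = 0.55:
  ψ₁ = 0.550: g = -0.1364, g' = -1.139 → ψ₁ = 0.430
  ψ₁ = 0.430: g = -0.0045, g' = -1.082 → ψ₁ = 0.426
Converged at ψ₁ = 0.426.
Drum-1 compositions:
  1: x = 0.086, y = 0.276
  2: x = 0.196, y = 0.525
  3: x = 0.718, y = 0.199
Drum-2 feed = drum-1 vapor: z₂ = (0.2761, 0.5249, 0.1989).
Drum 2:
Let ψ₂ = V/F and solve Σ zᵢ(Kᵢ−1)/(1+ψ₂(Kᵢ−1)) = 0.
Check two-phase: ΣzᵢKᵢ = 1.503 > 1 and Σzᵢ/Kᵢ = 1.564 > 1, so g(0) = 0.503 > 0 and g(1) = -0.564 < 0.
Newton iteration, ψ₂⁰ = 0.69:
  ψ₂ = 0.690: g = 0.0413, g' = -0.945 → ψ₂ = 0.734
  ψ₂ = 0.734: g = -0.0026, g' = -1.072 → ψ₂ = 0.731
Converged at ψ₂ = 0.731.
  1: x = 0.156, y = 0.320
  2: x = 0.345, y = 0.591
  3: x = 0.500, y = 0.088

V/F (drum 2) = 0.731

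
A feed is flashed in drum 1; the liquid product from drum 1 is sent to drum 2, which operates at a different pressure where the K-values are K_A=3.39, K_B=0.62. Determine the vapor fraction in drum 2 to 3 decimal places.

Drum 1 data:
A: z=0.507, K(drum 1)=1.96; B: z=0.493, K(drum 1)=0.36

Drum 1:
Newton iteration, ψ₁⁰ = 0.37:
  ψ₁ = 0.370: g = -0.0543, g' = -0.601 → ψ₁ = 0.280
  ψ₁ = 0.280: g = -0.0006, g' = -0.590 → ψ₁ = 0.279
Converged at ψ₁ = 0.279.
Drum-1 compositions:
  A: x = 0.400, y = 0.784
  B: x = 0.600, y = 0.216
Drum-2 feed = drum-1 liquid: z₂ = (0.4000, 0.6000).
Drum 2:
Material balance + equilibrium reduce to Σ zᵢ(Kᵢ−1)/(1+ψ₂(Kᵢ−1)) = 0.
Feasibility: ΣzᵢKᵢ = 1.728, Σzᵢ/Kᵢ = 1.086 — both > 1, two phases present.
Binary case is linear: z₁(K₁−1)(1+ψ₂(K₂−1)) + z₂(K₂−1)(1+ψ₂(K₁−1)) = 0
⇒ ψ₂ = [z₁(K₁−1)+z₂(K₂−1)] / [−(K₁−1)(K₂−1)] = 0.7280/0.9082 = 0.802
  A: x = 0.137, y = 0.465
  B: x = 0.863, y = 0.535

V/F (drum 2) = 0.802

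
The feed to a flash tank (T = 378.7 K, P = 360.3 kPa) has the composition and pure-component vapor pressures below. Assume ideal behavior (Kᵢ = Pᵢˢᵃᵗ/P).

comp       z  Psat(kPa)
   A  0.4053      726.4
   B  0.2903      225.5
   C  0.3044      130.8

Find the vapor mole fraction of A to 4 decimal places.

y_A = 0.6761

Raoult's law: Kᵢ = Pᵢˢᵃᵗ/P = Pᵢˢᵃᵗ/360.3.
  K_A = 726.4/360.3 = 2.016098, K_B = 225.5/360.3 = 0.625867, K_C = 130.8/360.3 = 0.363031
Newton–Raphson from ψ = 0.4:
  ψ = 0.4000: g = -0.09510, g' = -0.4901 → ψ = 0.2060
  ψ = 0.2060: g = -0.00030, g' = -0.4975 → ψ = 0.2054
Converged at ψ = 0.2054.
Compositions from xᵢ = zᵢ/(1+ψ(Kᵢ−1)), yᵢ = Kᵢxᵢ:
  A: x = 0.3353, y = 0.6761
  B: x = 0.3145, y = 0.1968
  C: x = 0.3502, y = 0.1271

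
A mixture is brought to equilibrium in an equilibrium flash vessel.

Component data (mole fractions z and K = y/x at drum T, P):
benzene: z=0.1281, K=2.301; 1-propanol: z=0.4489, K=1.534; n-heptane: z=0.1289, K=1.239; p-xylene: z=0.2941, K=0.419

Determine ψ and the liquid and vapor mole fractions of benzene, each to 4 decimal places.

ψ = 0.7002, x_benzene = 0.0670, y_benzene = 0.1542

Rachford–Rice: g(ψ) = Σ zᵢ(Kᵢ−1)/(1+ψ(Kᵢ−1)) = 0.
Check two-phase: ΣzᵢKᵢ = 1.2663 > 1 and Σzᵢ/Kᵢ = 1.1542 > 1, so g(0) = 0.2663 > 0 and g(1) = -0.1542 < 0.
Newton iteration, ψ⁰ = 0.66:
  ψ = 0.6600: g = 0.01637, g' = -0.3994 → ψ = 0.7010
  ψ = 0.7010: g = -0.00031, g' = -0.4151 → ψ = 0.7002
Converged at ψ = 0.7002.
Compositions from xᵢ = zᵢ/(1+ψ(Kᵢ−1)), yᵢ = Kᵢxᵢ:
  benzene: x = 0.0670, y = 0.1542
  1-propanol: x = 0.3267, y = 0.5012
  n-heptane: x = 0.1104, y = 0.1368
  p-xylene: x = 0.4958, y = 0.2077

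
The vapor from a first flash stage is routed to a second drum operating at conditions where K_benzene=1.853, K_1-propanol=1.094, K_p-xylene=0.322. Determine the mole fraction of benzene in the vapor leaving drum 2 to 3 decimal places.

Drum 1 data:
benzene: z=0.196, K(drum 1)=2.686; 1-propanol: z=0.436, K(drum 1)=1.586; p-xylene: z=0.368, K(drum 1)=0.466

y_benzene (drum 2) = 0.377

Drum 1:
Iterate (Newton) starting at ψ₁ = 0.5:
  ψ₁ = 0.500: g = 0.1088, g' = -0.449 → ψ₁ = 0.742
  ψ₁ = 0.742: g = -0.0008, g' = -0.471 → ψ₁ = 0.741
Converged at ψ₁ = 0.741.
Drum-1 compositions:
  benzene: x = 0.087, y = 0.234
  1-propanol: x = 0.304, y = 0.482
  p-xylene: x = 0.609, y = 0.284
Drum-2 feed = drum-1 vapor: z₂ = (0.2341, 0.4822, 0.2837).
Drum 2:
Let ψ₂ = V/F and solve Σ zᵢ(Kᵢ−1)/(1+ψ₂(Kᵢ−1)) = 0.
Check two-phase: ΣzᵢKᵢ = 1.053 > 1 and Σzᵢ/Kᵢ = 1.448 > 1, so g(0) = 0.053 > 0 and g(1) = -0.448 < 0.
Newton–Raphson from ψ₂ = 0.36:
  ψ₂ = 0.360: g = -0.0578, g' = -0.332 → ψ₂ = 0.186
  ψ₂ = 0.186: g = -0.0031, g' = -0.302 → ψ₂ = 0.175
Converged at ψ₂ = 0.175.
  benzene: x = 0.204, y = 0.377
  1-propanol: x = 0.474, y = 0.519
  p-xylene: x = 0.322, y = 0.104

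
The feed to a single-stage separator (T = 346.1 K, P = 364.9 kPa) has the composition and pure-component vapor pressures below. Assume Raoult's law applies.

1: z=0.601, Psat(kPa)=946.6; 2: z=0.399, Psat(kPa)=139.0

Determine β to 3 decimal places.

Raoult's law: Kᵢ = Pᵢˢᵃᵗ/P = Pᵢˢᵃᵗ/364.9.
  K_1 = 946.6/364.9 = 2.59414, K_2 = 139.0/364.9 = 0.38093
Rachford–Rice: g(β) = Σ zᵢ(Kᵢ−1)/(1+β(Kᵢ−1)) = 0.
g(0) = ΣzᵢKᵢ − 1 = 0.711 and g(1) = 1 − Σzᵢ/Kᵢ = -0.279, so a root lies in (0, 1).
Newton–Raphson from β = 0.5:
  β = 0.500: g = 0.1754, g' = -0.794 → β = 0.721
Converged at β = 0.721.

β = 0.721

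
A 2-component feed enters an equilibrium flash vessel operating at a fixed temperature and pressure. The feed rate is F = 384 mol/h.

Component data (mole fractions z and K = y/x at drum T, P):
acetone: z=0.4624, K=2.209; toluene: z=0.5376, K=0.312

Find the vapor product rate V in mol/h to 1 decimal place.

V = 87.3 mol/h

Material balance + equilibrium reduce to Σ zᵢ(Kᵢ−1)/(1+ψ(Kᵢ−1)) = 0.
Feasibility: ΣzᵢKᵢ = 1.1892, Σzᵢ/Kᵢ = 1.9324 — both > 1, two phases present.
Newton iteration, ψ⁰ = 0.57:
  ψ = 0.5700: g = -0.27753, g' = -0.9256 → ψ = 0.2702
  ψ = 0.2702: g = -0.03292, g' = -0.7680 → ψ = 0.2273
  ψ = 0.2273: g = 0.00009, g' = -0.7734 → ψ = 0.2274
Converged at ψ = 0.2274.
Then V = ψ·F = 0.2274·384 = 87.3 mol/h and L = F − V = 296.7 mol/h.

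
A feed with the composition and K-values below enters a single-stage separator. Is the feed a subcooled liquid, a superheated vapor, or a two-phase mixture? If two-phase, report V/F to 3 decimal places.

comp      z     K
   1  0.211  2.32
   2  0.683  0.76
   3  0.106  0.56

two-phase, V/F = 0.190

ΣzᵢKᵢ = 1.068; Σzᵢ/Kᵢ = 1.179.
Both exceed 1, so a two-phase solution exists.
Let ψ = V/F and solve Σ zᵢ(Kᵢ−1)/(1+ψ(Kᵢ−1)) = 0.
Newton–Raphson from ψ = 0.5:
  ψ = 0.500: g = -0.0783, g' = -0.218 → ψ = 0.141
  ψ = 0.141: g = 0.0155, g' = -0.327 → ψ = 0.188
  ψ = 0.188: g = 0.0006, g' = -0.303 → ψ = 0.190
Converged at ψ = 0.190.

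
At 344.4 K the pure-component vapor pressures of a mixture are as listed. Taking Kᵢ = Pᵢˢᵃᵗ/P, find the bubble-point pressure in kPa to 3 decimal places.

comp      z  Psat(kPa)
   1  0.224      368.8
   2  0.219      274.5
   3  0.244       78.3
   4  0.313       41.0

At the bubble point ψ → 0, so ΣzᵢKᵢ = 1 with Kᵢ = Pᵢˢᵃᵗ/P ⇒ P = ΣzᵢPᵢˢᵃᵗ.
P = 0.224·368.8 + 0.219·274.5 + 0.244·78.3 + 0.313·41.0 = 174.665 kPa

Pbub = 174.665 kPa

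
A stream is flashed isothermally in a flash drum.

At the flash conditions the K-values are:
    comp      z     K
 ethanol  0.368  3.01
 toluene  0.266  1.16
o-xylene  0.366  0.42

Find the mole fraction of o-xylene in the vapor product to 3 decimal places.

y_o-xylene = 0.254

Material balance + equilibrium reduce to Σ zᵢ(Kᵢ−1)/(1+V/F(Kᵢ−1)) = 0.
g(0) = ΣzᵢKᵢ − 1 = 0.570 and g(1) = 1 − Σzᵢ/Kᵢ = -0.223, so a root lies in (0, 1).
Newton iteration, V/F⁰ = 0.42:
  V/F = 0.420: g = 0.1603, g' = -0.658 → V/F = 0.664
  V/F = 0.664: g = 0.0103, g' = -0.604 → V/F = 0.681
Converged at V/F = 0.681.
Compositions from xᵢ = zᵢ/(1+V/F(Kᵢ−1)), yᵢ = Kᵢxᵢ:
  ethanol: x = 0.155, y = 0.468
  toluene: x = 0.240, y = 0.278
  o-xylene: x = 0.605, y = 0.254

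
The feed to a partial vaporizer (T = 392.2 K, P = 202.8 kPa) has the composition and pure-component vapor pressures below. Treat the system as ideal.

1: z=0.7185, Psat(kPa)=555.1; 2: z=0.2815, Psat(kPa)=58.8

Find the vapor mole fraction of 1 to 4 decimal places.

Raoult's law: Kᵢ = Pᵢˢᵃᵗ/P = Pᵢˢᵃᵗ/202.8.
  K_1 = 555.1/202.8 = 2.737179, K_2 = 58.8/202.8 = 0.289941
Rachford–Rice: g(ψ) = Σ zᵢ(Kᵢ−1)/(1+ψ(Kᵢ−1)) = 0.
Feasibility: ΣzᵢKᵢ = 2.0483, Σzᵢ/Kᵢ = 1.2334 — both > 1, two phases present.
Iterate (Newton) starting at ψ = 0.31:
  ψ = 0.3100: g = 0.55498, g' = -1.1494 → ψ = 0.7928
  ψ = 0.7928: g = 0.06767, g' = -1.1268 → ψ = 0.8529
  ψ = 0.8529: g = -0.00386, g' = -1.2645 → ψ = 0.8499
  ψ = 0.8499: g = -0.00001, g' = -1.2561 → ψ = 0.8498
Converged at ψ = 0.8498.
Compositions from xᵢ = zᵢ/(1+ψ(Kᵢ−1)), yᵢ = Kᵢxᵢ:
  1: x = 0.2901, y = 0.7942
  2: x = 0.7099, y = 0.2058

y_1 = 0.7942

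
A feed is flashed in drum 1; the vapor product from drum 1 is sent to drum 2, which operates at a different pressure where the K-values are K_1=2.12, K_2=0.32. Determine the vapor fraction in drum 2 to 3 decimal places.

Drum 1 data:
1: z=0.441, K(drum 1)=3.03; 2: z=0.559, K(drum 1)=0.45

Drum 1:
Rachford–Rice: g(ψ₁) = Σ zᵢ(Kᵢ−1)/(1+ψ₁(Kᵢ−1)) = 0.
Feasibility: ΣzᵢKᵢ = 1.588, Σzᵢ/Kᵢ = 1.388 — both > 1, two phases present.
Binary case is linear: z₁(K₁−1)(1+ψ₁(K₂−1)) + z₂(K₂−1)(1+ψ₁(K₁−1)) = 0
⇒ ψ₁ = [z₁(K₁−1)+z₂(K₂−1)] / [−(K₁−1)(K₂−1)] = 0.5878/1.1165 = 0.526
Drum-1 compositions:
  1: x = 0.213, y = 0.646
  2: x = 0.787, y = 0.354
Drum-2 feed = drum-1 vapor: z₂ = (0.6459, 0.3541).
Drum 2:
Newton iteration, ψ₂⁰ = 0.5:
  ψ₂ = 0.500: g = 0.0989, g' = -0.709 → ψ₂ = 0.640
  ψ₂ = 0.640: g = -0.0046, g' = -0.788 → ψ₂ = 0.634
Converged at ψ₂ = 0.634.
  1: x = 0.378, y = 0.801
  2: x = 0.622, y = 0.199

V/F (drum 2) = 0.634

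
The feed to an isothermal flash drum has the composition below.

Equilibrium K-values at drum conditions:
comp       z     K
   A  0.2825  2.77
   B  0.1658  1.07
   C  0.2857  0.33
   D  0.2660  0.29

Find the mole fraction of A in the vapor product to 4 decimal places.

y_A = 0.6359

Newton iteration, ψ⁰ = 0.5:
  ψ = 0.5000: g = -0.30418, g' = -0.8622 → ψ = 0.1472
  ψ = 0.1472: g = -0.01510, g' = -0.8829 → ψ = 0.1301
  ψ = 0.1301: g = 0.00016, g' = -0.9022 → ψ = 0.1303
Converged at ψ = 0.1303.
Compositions from xᵢ = zᵢ/(1+ψ(Kᵢ−1)), yᵢ = Kᵢxᵢ:
  A: x = 0.2296, y = 0.6359
  B: x = 0.1643, y = 0.1758
  C: x = 0.3130, y = 0.1033
  D: x = 0.2931, y = 0.0850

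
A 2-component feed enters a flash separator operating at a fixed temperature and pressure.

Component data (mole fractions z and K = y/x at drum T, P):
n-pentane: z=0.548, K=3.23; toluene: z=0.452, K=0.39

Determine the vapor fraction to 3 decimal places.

ψ = 0.696

Iterate (Newton) starting at ψ = 0.5:
  ψ = 0.500: g = 0.1811, g' = -0.957 → ψ = 0.689
  ψ = 0.689: g = 0.0060, g' = -0.924 → ψ = 0.696
Converged at ψ = 0.696.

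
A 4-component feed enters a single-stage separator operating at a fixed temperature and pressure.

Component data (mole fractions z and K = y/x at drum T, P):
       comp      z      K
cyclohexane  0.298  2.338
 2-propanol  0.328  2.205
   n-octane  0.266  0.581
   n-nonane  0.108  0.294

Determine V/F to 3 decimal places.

Newton iteration, V/F⁰ = 0.51:
  V/F = 0.510: g = 0.2209, g' = -0.578 → V/F = 0.892
  V/F = 0.892: g = -0.0117, g' = -0.733 → V/F = 0.876
Converged at V/F = 0.876.

V/F = 0.876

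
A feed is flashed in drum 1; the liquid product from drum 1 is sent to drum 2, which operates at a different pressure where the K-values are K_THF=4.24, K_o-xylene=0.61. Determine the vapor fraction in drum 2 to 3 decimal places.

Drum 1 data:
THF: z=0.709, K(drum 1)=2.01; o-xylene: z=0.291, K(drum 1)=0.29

Drum 1:
Material balance + equilibrium reduce to Σ zᵢ(Kᵢ−1)/(1+ψ₁(Kᵢ−1)) = 0.
g(0) = ΣzᵢKᵢ − 1 = 0.509 and g(1) = 1 − Σzᵢ/Kᵢ = -0.356, so a root lies in (0, 1).
Binary case is linear: z₁(K₁−1)(1+ψ₁(K₂−1)) + z₂(K₂−1)(1+ψ₁(K₁−1)) = 0
⇒ ψ₁ = [z₁(K₁−1)+z₂(K₂−1)] / [−(K₁−1)(K₂−1)] = 0.5095/0.7171 = 0.710
Drum-1 compositions:
  THF: x = 0.413, y = 0.830
  o-xylene: x = 0.587, y = 0.170
Drum-2 feed = drum-1 liquid: z₂ = (0.4128, 0.5872).
Drum 2:
Rachford–Rice: g(ψ₂) = Σ zᵢ(Kᵢ−1)/(1+ψ₂(Kᵢ−1)) = 0.
g(0) = ΣzᵢKᵢ − 1 = 1.108 and g(1) = 1 − Σzᵢ/Kᵢ = -0.060, so a root lies in (0, 1).
Binary case is linear: z₁(K₁−1)(1+ψ₂(K₂−1)) + z₂(K₂−1)(1+ψ₂(K₁−1)) = 0
⇒ ψ₂ = [z₁(K₁−1)+z₂(K₂−1)] / [−(K₁−1)(K₂−1)] = 1.1084/1.2636 = 0.877
  THF: x = 0.107, y = 0.456
  o-xylene: x = 0.893, y = 0.544

V/F (drum 2) = 0.877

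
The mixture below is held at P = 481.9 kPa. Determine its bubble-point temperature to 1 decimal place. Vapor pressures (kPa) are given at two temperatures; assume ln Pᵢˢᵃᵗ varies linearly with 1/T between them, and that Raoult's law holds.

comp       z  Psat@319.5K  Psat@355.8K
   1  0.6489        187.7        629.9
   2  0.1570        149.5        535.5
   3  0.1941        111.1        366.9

T = 350.7 K

Bubble-point temperature: ΣzᵢPᵢˢᵃᵗ(T) = P. Interpolate ln Pᵢˢᵃᵗ = aᵢ + bᵢ/T.
  T = 319.5 K: ΣzᵢPᵢˢᵃᵗ = 166.83 kPa
  T = 355.8 K: ΣzᵢPᵢˢᵃᵗ = 564.03 kPa
  T = 337.6 K: ΣzᵢPᵢˢᵃᵗ = 316.41 kPa
  T = 346.7 K: ΣzᵢPᵢˢᵃᵗ = 425.66 kPa
  T = 351.2 K: ΣzᵢPᵢˢᵃᵗ = 490.12 kPa
  T = 348.9 K: ΣzᵢPᵢˢᵃᵗ = 456.25 kPa
  T = 350.0 K: ΣzᵢPᵢˢᵃᵗ = 472.20 kPa
  T = 350.6 K: ΣzᵢPᵢˢᵃᵗ = 481.09 kPa
Interpolating between 350.6 K and 351.2 K gives T ≈ 350.7 K.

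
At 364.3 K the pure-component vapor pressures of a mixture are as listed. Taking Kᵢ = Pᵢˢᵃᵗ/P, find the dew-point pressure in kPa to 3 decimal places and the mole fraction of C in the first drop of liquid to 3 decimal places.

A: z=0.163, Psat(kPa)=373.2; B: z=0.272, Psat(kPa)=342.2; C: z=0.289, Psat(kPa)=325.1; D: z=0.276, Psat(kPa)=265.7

Pdew = 316.522 kPa, x_C = 0.281

At the dew point ψ → 1, so Σzᵢ/Kᵢ = 1 with Kᵢ = Pᵢˢᵃᵗ/P ⇒ 1/P = Σzᵢ/Pᵢˢᵃᵗ.
1/P = 0.163/373.2 + 0.272/342.2 + 0.289/325.1 + 0.276/265.7 = 0.003159 ⇒ P = 316.522 kPa
xᵢ = zᵢP/Pᵢˢᵃᵗ ⇒ x_C = 0.289·316.522/325.1 = 0.281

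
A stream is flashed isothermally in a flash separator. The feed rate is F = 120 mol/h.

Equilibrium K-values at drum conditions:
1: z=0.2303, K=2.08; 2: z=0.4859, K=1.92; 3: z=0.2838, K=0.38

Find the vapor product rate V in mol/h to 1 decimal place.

Material balance + equilibrium reduce to Σ zᵢ(Kᵢ−1)/(1+V/F(Kᵢ−1)) = 0.
g(0) = ΣzᵢKᵢ − 1 = 0.5198 and g(1) = 1 − Σzᵢ/Kᵢ = -0.1106, so a root lies in (0, 1).
Iterate (Newton) starting at V/F = 0.59:
  V/F = 0.5900: g = 0.16423, g' = -0.5442 → V/F = 0.8918
  V/F = 0.8918: g = -0.02128, g' = -0.7395 → V/F = 0.8630
  V/F = 0.8630: g = -0.00052, g' = -0.7044 → V/F = 0.8623
Converged at V/F = 0.8623.
Then V = V/F·F = 0.8623·120 = 103.5 mol/h and L = F − V = 16.5 mol/h.

V = 103.5 mol/h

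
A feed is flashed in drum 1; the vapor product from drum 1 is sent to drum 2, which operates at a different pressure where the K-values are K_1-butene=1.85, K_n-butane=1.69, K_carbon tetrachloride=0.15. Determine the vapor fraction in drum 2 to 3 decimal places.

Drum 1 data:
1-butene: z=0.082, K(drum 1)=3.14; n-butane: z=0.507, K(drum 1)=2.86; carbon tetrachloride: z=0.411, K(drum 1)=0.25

V/F (drum 2) = 0.714

Drum 1:
Material balance + equilibrium reduce to Σ zᵢ(Kᵢ−1)/(1+ψ₁(Kᵢ−1)) = 0.
g(0) = ΣzᵢKᵢ − 1 = 0.810 and g(1) = 1 − Σzᵢ/Kᵢ = -0.847, so a root lies in (0, 1).
Newton iteration, ψ₁⁰ = 0.5:
  ψ₁ = 0.500: g = 0.0802, g' = -1.150 → ψ₁ = 0.570
  ψ₁ = 0.570: g = -0.0013, g' = -1.195 → ψ₁ = 0.569
Converged at ψ₁ = 0.569.
Drum-1 compositions:
  1-butene: x = 0.037, y = 0.116
  n-butane: x = 0.246, y = 0.705
  carbon tetrachloride: x = 0.717, y = 0.179
Drum-2 feed = drum-1 vapor: z₂ = (0.1161, 0.7047, 0.1792).
Drum 2:
Rachford–Rice: g(ψ₂) = Σ zᵢ(Kᵢ−1)/(1+ψ₂(Kᵢ−1)) = 0.
Check two-phase: ΣzᵢKᵢ = 1.433 > 1 and Σzᵢ/Kᵢ = 1.674 > 1, so g(0) = 0.433 > 0 and g(1) = -0.674 < 0.
Newton iteration, ψ₂⁰ = 0.5:
  ψ₂ = 0.500: g = 0.1660, g' = -0.618 → ψ₂ = 0.768
  ψ₂ = 0.768: g = -0.0616, g' = -1.250 → ψ₂ = 0.719
  ψ₂ = 0.719: g = -0.0055, g' = -1.039 → ψ₂ = 0.714
Converged at ψ₂ = 0.714.
  1-butene: x = 0.072, y = 0.134
  n-butane: x = 0.472, y = 0.798
  carbon tetrachloride: x = 0.456, y = 0.068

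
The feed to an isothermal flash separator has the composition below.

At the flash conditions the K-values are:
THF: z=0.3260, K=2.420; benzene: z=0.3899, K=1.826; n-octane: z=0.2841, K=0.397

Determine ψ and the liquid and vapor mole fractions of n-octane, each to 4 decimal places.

ψ = 0.9186, x_n-octane = 0.6368, y_n-octane = 0.2528

Let ψ = V/F and solve Σ zᵢ(Kᵢ−1)/(1+ψ(Kᵢ−1)) = 0.
g(0) = ΣzᵢKᵢ − 1 = 0.6137 and g(1) = 1 − Σzᵢ/Kᵢ = -0.0639, so a root lies in (0, 1).
Newton–Raphson from ψ = 0.31:
  ψ = 0.3100: g = 0.36713, g' = -0.6418 → ψ = 0.8820
  ψ = 0.8820: g = 0.02588, g' = -0.6900 → ψ = 0.9195
  ψ = 0.9195: g = -0.00073, g' = -0.7300 → ψ = 0.9186
Converged at ψ = 0.9186.
Compositions from xᵢ = zᵢ/(1+ψ(Kᵢ−1)), yᵢ = Kᵢxᵢ:
  THF: x = 0.1415, y = 0.3424
  benzene: x = 0.2217, y = 0.4048
  n-octane: x = 0.6368, y = 0.2528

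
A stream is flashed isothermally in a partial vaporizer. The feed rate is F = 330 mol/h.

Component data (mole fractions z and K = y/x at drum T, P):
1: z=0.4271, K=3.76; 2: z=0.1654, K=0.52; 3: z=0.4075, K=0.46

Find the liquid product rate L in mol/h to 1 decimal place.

L = 129.2 mol/h

Newton iteration, V/F⁰ = 0.63:
  V/F = 0.6300: g = -0.01691, g' = -0.7850 → V/F = 0.6085
  V/F = 0.6085: g = 0.00008, g' = -0.7928 → V/F = 0.6086
Converged at V/F = 0.6086.
Then V = V/F·F = 0.6086·330 = 200.8 mol/h and L = F − V = 129.2 mol/h.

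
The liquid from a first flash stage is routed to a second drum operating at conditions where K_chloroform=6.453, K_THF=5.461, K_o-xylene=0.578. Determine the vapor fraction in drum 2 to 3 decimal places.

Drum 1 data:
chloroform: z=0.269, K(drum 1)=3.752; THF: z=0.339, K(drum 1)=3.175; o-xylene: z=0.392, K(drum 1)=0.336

V/F (drum 2) = 0.350

Drum 1:
Newton–Raphson from ψ₁ = 0.5:
  ψ₁ = 0.500: g = 0.2751, g' = -1.116 → ψ₁ = 0.746
  ψ₁ = 0.746: g = 0.0073, g' = -1.131 → ψ₁ = 0.753
Converged at ψ₁ = 0.753.
Drum-1 compositions:
  chloroform: x = 0.088, y = 0.329
  THF: x = 0.129, y = 0.408
  o-xylene: x = 0.784, y = 0.263
Drum-2 feed = drum-1 liquid: z₂ = (0.0876, 0.1285, 0.7839).
Drum 2:
Newton–Raphson from ψ₂ = 0.5:
  ψ₂ = 0.500: g = -0.1137, g' = -0.657 → ψ₂ = 0.327
  ψ₂ = 0.327: g = 0.0210, g' = -0.947 → ψ₂ = 0.349
  ψ₂ = 0.349: g = 0.0006, g' = -0.892 → ψ₂ = 0.350
Converged at ψ₂ = 0.350.
  chloroform: x = 0.030, y = 0.194
  THF: x = 0.050, y = 0.274
  o-xylene: x = 0.920, y = 0.532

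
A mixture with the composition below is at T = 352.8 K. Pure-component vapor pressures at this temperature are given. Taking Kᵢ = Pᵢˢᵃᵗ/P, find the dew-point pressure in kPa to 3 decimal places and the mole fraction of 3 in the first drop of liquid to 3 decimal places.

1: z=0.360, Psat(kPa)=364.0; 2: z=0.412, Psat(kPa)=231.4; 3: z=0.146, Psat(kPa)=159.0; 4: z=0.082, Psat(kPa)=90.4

Pdew = 217.638 kPa, x_3 = 0.200

At the dew point ψ → 1, so Σzᵢ/Kᵢ = 1 with Kᵢ = Pᵢˢᵃᵗ/P ⇒ 1/P = Σzᵢ/Pᵢˢᵃᵗ.
1/P = 0.360/364.0 + 0.412/231.4 + 0.146/159.0 + 0.082/90.4 = 0.004595 ⇒ P = 217.638 kPa
xᵢ = zᵢP/Pᵢˢᵃᵗ ⇒ x_3 = 0.146·217.638/159.0 = 0.200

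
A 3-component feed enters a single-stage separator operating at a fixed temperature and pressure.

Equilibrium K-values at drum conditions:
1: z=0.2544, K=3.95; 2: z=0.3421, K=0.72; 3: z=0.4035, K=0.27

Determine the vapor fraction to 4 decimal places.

ψ = 0.2219

Let ψ = V/F and solve Σ zᵢ(Kᵢ−1)/(1+ψ(Kᵢ−1)) = 0.
g(0) = ΣzᵢKᵢ − 1 = 0.3601 and g(1) = 1 − Σzᵢ/Kᵢ = -1.0340, so a root lies in (0, 1).
Newton iteration, ψ⁰ = 0.5:
  ψ = 0.5000: g = -0.27202, g' = -0.9309 → ψ = 0.2078
  ψ = 0.2078: g = 0.01633, g' = -1.1800 → ψ = 0.2216
  ψ = 0.2216: g = 0.00024, g' = -1.1460 → ψ = 0.2219
Converged at ψ = 0.2219.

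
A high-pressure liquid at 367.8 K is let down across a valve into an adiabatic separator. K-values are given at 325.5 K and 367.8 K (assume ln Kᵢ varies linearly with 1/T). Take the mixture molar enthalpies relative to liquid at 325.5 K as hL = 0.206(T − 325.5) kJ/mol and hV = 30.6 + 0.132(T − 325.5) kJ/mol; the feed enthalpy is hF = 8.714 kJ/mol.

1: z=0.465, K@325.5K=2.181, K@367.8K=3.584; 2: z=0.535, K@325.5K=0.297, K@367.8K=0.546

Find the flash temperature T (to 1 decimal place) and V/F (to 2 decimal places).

T = 329.1 K, V/F = 0.26

Adiabatic flash: solve Rachford–Rice at each trial T, then check hF = ψ·hV(T) + (1−ψ)·hL(T).
  T = 325.5 K: K = (2.181, 0.297), RR gives ψ = 0.208, H_out = 6.378 kJ/mol
  T = 367.8 K: K = (3.584, 0.546), RR gives ψ = 0.817, H_out = 31.162 kJ/mol
  T = 346.6 K: K = (2.837, 0.410), RR gives ψ = 0.497, H_out = 18.773 kJ/mol
  T = 336.1 K: K = (2.499, 0.351), RR gives ψ = 0.360, H_out = 12.906 kJ/mol
  T = 330.8 K: K = (2.337, 0.323), RR gives ψ = 0.287, H_out = 9.764 kJ/mol
  T = 328.1 K: K = (2.257, 0.310), RR gives ψ = 0.248, H_out = 8.077 kJ/mol
  T = 329.5 K: K = (2.298, 0.317), RR gives ψ = 0.268, H_out = 8.960 kJ/mol
Linear interpolation between T = 328.1 (H_out = 8.077) and T = 329.5 (H_out = 8.960) on hF = 8.714 gives T ≈ 329.1 K, at which ψ = 0.26.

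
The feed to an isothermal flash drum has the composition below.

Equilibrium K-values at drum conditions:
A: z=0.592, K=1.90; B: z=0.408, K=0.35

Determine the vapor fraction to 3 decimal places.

Material balance + equilibrium reduce to Σ zᵢ(Kᵢ−1)/(1+ψ(Kᵢ−1)) = 0.
Feasibility: ΣzᵢKᵢ = 1.268, Σzᵢ/Kᵢ = 1.477 — both > 1, two phases present.
Binary case is linear: z₁(K₁−1)(1+ψ(K₂−1)) + z₂(K₂−1)(1+ψ(K₁−1)) = 0
⇒ ψ = [z₁(K₁−1)+z₂(K₂−1)] / [−(K₁−1)(K₂−1)] = 0.2676/0.5850 = 0.457

ψ = 0.457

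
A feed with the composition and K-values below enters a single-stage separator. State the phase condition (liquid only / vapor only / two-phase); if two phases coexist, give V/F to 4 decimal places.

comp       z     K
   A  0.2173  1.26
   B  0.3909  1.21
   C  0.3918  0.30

liquid only

ΣzᵢKᵢ = 0.8643; Σzᵢ/Kᵢ = 1.8015.
Since ΣzᵢKᵢ < 1 the mixture is below its bubble point — single liquid phase.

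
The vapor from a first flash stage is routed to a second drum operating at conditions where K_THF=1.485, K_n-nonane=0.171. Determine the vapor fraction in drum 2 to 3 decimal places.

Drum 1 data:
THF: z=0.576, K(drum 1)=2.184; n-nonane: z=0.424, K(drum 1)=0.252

Drum 1:
Material balance + equilibrium reduce to Σ zᵢ(Kᵢ−1)/(1+ψ₁(Kᵢ−1)) = 0.
Feasibility: ΣzᵢKᵢ = 1.365, Σzᵢ/Kᵢ = 1.946 — both > 1, two phases present.
Newton–Raphson from ψ₁ = 0.47:
  ψ₁ = 0.470: g = -0.0509, g' = -0.897 → ψ₁ = 0.413
  ψ₁ = 0.413: g = -0.0011, g' = -0.861 → ψ₁ = 0.412
Converged at ψ₁ = 0.412.
Drum-1 compositions:
  THF: x = 0.387, y = 0.846
  n-nonane: x = 0.613, y = 0.154
Drum-2 feed = drum-1 vapor: z₂ = (0.8456, 0.1544).
Drum 2:
Iterate (Newton) starting at ψ₂ = 0.5:
  ψ₂ = 0.500: g = 0.1114, g' = -0.438 → ψ₂ = 0.754
  ψ₂ = 0.754: g = -0.0412, g' = -0.862 → ψ₂ = 0.706
  ψ₂ = 0.706: g = -0.0034, g' = -0.728 → ψ₂ = 0.702
Converged at ψ₂ = 0.702.
  THF: x = 0.631, y = 0.937
  n-nonane: x = 0.369, y = 0.063

V/F (drum 2) = 0.702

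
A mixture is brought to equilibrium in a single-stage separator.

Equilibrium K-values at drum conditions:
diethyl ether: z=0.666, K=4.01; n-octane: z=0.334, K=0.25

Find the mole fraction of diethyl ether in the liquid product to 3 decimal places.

Binary case is linear: z₁(K₁−1)(1+V/F(K₂−1)) + z₂(K₂−1)(1+V/F(K₁−1)) = 0
⇒ V/F = [z₁(K₁−1)+z₂(K₂−1)] / [−(K₁−1)(K₂−1)] = 1.7542/2.2575 = 0.777
Compositions from xᵢ = zᵢ/(1+V/F(Kᵢ−1)), yᵢ = Kᵢxᵢ:
  diethyl ether: x = 0.199, y = 0.800
  n-octane: x = 0.801, y = 0.200

x_diethyl ether = 0.199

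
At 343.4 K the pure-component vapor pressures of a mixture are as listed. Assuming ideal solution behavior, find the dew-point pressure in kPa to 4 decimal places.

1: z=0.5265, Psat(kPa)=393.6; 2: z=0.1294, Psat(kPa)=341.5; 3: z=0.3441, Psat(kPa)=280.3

At the dew point ψ → 1, so Σzᵢ/Kᵢ = 1 with Kᵢ = Pᵢˢᵃᵗ/P ⇒ 1/P = Σzᵢ/Pᵢˢᵃᵗ.
1/P = 0.5265/393.6 + 0.1294/341.5 + 0.3441/280.3 = 0.0029442 ⇒ P = 339.6529 kPa

Pdew = 339.6529 kPa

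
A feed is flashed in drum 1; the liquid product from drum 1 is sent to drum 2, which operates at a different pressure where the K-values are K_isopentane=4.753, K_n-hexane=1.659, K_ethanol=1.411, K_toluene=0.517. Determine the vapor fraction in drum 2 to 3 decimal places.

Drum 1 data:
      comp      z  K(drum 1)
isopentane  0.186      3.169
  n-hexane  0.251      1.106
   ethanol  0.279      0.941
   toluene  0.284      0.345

V/F (drum 2) = 0.810

Drum 1:
Rachford–Rice: g(ψ₁) = Σ zᵢ(Kᵢ−1)/(1+ψ₁(Kᵢ−1)) = 0.
Check two-phase: ΣzᵢKᵢ = 1.228 > 1 and Σzᵢ/Kᵢ = 1.405 > 1, so g(0) = 0.228 > 0 and g(1) = -0.405 < 0.
Newton–Raphson from ψ₁ = 0.59:
  ψ₁ = 0.590: g = -0.1182, g' = -0.496 → ψ₁ = 0.351
  ψ₁ = 0.351: g = -0.0039, g' = -0.491 → ψ₁ = 0.344
Converged at ψ₁ = 0.344.
Drum-1 compositions:
  isopentane: x = 0.107, y = 0.338
  n-hexane: x = 0.242, y = 0.268
  ethanol: x = 0.285, y = 0.268
  toluene: x = 0.366, y = 0.126
Drum-2 feed = drum-1 liquid: z₂ = (0.1066, 0.2422, 0.2848, 0.3665).
Drum 2:
Material balance + equilibrium reduce to Σ zᵢ(Kᵢ−1)/(1+ψ₂(Kᵢ−1)) = 0.
Check two-phase: ΣzᵢKᵢ = 1.500 > 1 and Σzᵢ/Kᵢ = 1.079 > 1, so g(0) = 0.500 > 0 and g(1) = -0.079 < 0.
Newton iteration, ψ₂⁰ = 0.54:
  ψ₂ = 0.540: g = 0.1062, g' = -0.410 → ψ₂ = 0.799
  ψ₂ = 0.799: g = 0.0044, g' = -0.393 → ψ₂ = 0.810
Converged at ψ₂ = 0.810.
  isopentane: x = 0.026, y = 0.125
  n-hexane: x = 0.158, y = 0.262
  ethanol: x = 0.214, y = 0.301
  toluene: x = 0.602, y = 0.311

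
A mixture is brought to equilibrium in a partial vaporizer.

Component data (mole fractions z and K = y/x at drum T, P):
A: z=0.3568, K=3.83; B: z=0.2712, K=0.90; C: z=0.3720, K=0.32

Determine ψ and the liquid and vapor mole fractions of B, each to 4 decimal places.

Newton–Raphson from ψ = 0.5:
  ψ = 0.5000: g = 0.00629, g' = -0.8879 → ψ = 0.5071
Converged at ψ = 0.5071.
Compositions from xᵢ = zᵢ/(1+ψ(Kᵢ−1)), yᵢ = Kᵢxᵢ:
  A: x = 0.1465, y = 0.5612
  B: x = 0.2857, y = 0.2571
  C: x = 0.5678, y = 0.1817

ψ = 0.5071, x_B = 0.2857, y_B = 0.2571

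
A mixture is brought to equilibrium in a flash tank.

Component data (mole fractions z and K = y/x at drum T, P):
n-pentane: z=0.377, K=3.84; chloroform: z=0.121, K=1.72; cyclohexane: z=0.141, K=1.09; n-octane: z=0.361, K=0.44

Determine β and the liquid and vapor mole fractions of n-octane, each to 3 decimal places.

Let β = V/F and solve Σ zᵢ(Kᵢ−1)/(1+β(Kᵢ−1)) = 0.
Check two-phase: ΣzᵢKᵢ = 1.968 > 1 and Σzᵢ/Kᵢ = 1.118 > 1, so g(0) = 0.968 > 0 and g(1) = -0.118 < 0.
Iterate (Newton) starting at β = 0.5:
  β = 0.500: g = 0.2379, g' = -0.773 → β = 0.808
  β = 0.808: g = 0.0227, g' = -0.684 → β = 0.841
Converged at β = 0.841.
Compositions from xᵢ = zᵢ/(1+β(Kᵢ−1)), yᵢ = Kᵢxᵢ:
  n-pentane: x = 0.111, y = 0.427
  chloroform: x = 0.075, y = 0.130
  cyclohexane: x = 0.131, y = 0.143
  n-octane: x = 0.682, y = 0.300

β = 0.841, x_n-octane = 0.682, y_n-octane = 0.300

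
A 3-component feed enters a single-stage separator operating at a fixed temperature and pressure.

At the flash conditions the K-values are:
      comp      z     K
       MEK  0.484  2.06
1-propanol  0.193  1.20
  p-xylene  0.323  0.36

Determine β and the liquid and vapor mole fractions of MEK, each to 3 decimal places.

Rachford–Rice: g(β) = Σ zᵢ(Kᵢ−1)/(1+β(Kᵢ−1)) = 0.
g(0) = ΣzᵢKᵢ − 1 = 0.345 and g(1) = 1 − Σzᵢ/Kᵢ = -0.293, so a root lies in (0, 1).
Newton iteration, β⁰ = 0.5:
  β = 0.500: g = 0.0664, g' = -0.525 → β = 0.627
  β = 0.627: g = -0.0025, g' = -0.571 → β = 0.622
Converged at β = 0.622.
Compositions from xᵢ = zᵢ/(1+β(Kᵢ−1)), yᵢ = Kᵢxᵢ:
  MEK: x = 0.292, y = 0.601
  1-propanol: x = 0.172, y = 0.206
  p-xylene: x = 0.537, y = 0.193

β = 0.622, x_MEK = 0.292, y_MEK = 0.601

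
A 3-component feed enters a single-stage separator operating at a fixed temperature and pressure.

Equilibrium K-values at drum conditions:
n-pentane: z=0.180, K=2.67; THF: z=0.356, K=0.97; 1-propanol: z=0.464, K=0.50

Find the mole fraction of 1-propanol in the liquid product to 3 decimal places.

x_1-propanol = 0.490

Rachford–Rice: g(V/F) = Σ zᵢ(Kᵢ−1)/(1+V/F(Kᵢ−1)) = 0.
Check two-phase: ΣzᵢKᵢ = 1.058 > 1 and Σzᵢ/Kᵢ = 1.362 > 1, so g(0) = 0.058 > 0 and g(1) = -0.362 < 0.
Iterate (Newton) starting at V/F = 0.34:
  V/F = 0.340: g = -0.0986, g' = -0.373 → V/F = 0.076
  V/F = 0.076: g = 0.0150, g' = -0.521 → V/F = 0.105
Converged at V/F = 0.105.
Compositions from xᵢ = zᵢ/(1+V/F(Kᵢ−1)), yᵢ = Kᵢxᵢ:
  n-pentane: x = 0.153, y = 0.409
  THF: x = 0.357, y = 0.346
  1-propanol: x = 0.490, y = 0.245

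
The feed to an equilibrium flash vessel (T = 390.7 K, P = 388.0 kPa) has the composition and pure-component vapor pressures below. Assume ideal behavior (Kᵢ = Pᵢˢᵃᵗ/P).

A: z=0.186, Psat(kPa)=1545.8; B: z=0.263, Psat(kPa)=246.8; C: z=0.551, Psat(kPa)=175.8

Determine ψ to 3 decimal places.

ψ = 0.108

Raoult's law: Kᵢ = Pᵢˢᵃᵗ/P = Pᵢˢᵃᵗ/388.0.
  K_A = 1545.8/388.0 = 3.98402, K_B = 246.8/388.0 = 0.63608, K_C = 175.8/388.0 = 0.45309
Rachford–Rice: g(ψ) = Σ zᵢ(Kᵢ−1)/(1+ψ(Kᵢ−1)) = 0.
g(0) = ΣzᵢKᵢ − 1 = 0.158 and g(1) = 1 − Σzᵢ/Kᵢ = -0.676, so a root lies in (0, 1).
Iterate (Newton) starting at ψ = 0.61:
  ψ = 0.610: g = -0.3784, g' = -0.637 → ψ = 0.016
  ψ = 0.016: g = 0.1297, g' = -1.713 → ψ = 0.092
  ψ = 0.092: g = 0.0197, g' = -1.242 → ψ = 0.107
  ψ = 0.107: g = 0.0005, g' = -1.174 → ψ = 0.108
Converged at ψ = 0.108.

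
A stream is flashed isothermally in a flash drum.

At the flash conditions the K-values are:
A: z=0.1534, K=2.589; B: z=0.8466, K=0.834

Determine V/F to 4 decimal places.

Rachford–Rice: g(V/F) = Σ zᵢ(Kᵢ−1)/(1+V/F(Kᵢ−1)) = 0.
Check two-phase: ΣzᵢKᵢ = 1.1032 > 1 and Σzᵢ/Kᵢ = 1.0744 > 1, so g(0) = 0.1032 > 0 and g(1) = -0.0744 < 0.
Newton iteration, V/F⁰ = 0.51:
  V/F = 0.5100: g = -0.01889, g' = -0.1460 → V/F = 0.3806
  V/F = 0.3806: g = 0.00188, g' = -0.1770 → V/F = 0.3912
  V/F = 0.3912: g = 0.00002, g' = -0.1740 → V/F = 0.3913
Converged at V/F = 0.3913.

V/F = 0.3913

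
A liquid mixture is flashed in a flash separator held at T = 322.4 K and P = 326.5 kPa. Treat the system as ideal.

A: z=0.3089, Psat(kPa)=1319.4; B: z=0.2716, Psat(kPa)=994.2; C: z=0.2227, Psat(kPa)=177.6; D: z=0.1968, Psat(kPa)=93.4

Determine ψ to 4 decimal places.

Raoult's law: Kᵢ = Pᵢˢᵃᵗ/P = Pᵢˢᵃᵗ/326.5.
  K_A = 1319.4/326.5 = 4.041041, K_B = 994.2/326.5 = 3.045023, K_C = 177.6/326.5 = 0.543951, K_D = 93.4/326.5 = 0.286064
Rachford–Rice: g(ψ) = Σ zᵢ(Kᵢ−1)/(1+ψ(Kᵢ−1)) = 0.
Check two-phase: ΣzᵢKᵢ = 2.2527 > 1 and Σzᵢ/Kᵢ = 1.2630 > 1, so g(0) = 1.2527 > 0 and g(1) = -0.2630 < 0.
Newton iteration, ψ⁰ = 0.5:
  ψ = 0.5000: g = 0.29725, g' = -1.0477 → ψ = 0.7837
  ψ = 0.7837: g = 0.01401, g' = -1.0464 → ψ = 0.7971
  ψ = 0.7971: g = -0.00010, g' = -1.0624 → ψ = 0.7970
Converged at ψ = 0.7970.

ψ = 0.7970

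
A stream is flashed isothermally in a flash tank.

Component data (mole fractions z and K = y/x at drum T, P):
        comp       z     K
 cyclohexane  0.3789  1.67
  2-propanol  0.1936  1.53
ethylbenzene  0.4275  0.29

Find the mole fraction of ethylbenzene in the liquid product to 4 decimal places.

x_ethylbenzene = 0.4670

Let ψ = V/F and solve Σ zᵢ(Kᵢ−1)/(1+ψ(Kᵢ−1)) = 0.
g(0) = ΣzᵢKᵢ − 1 = 0.0529 and g(1) = 1 − Σzᵢ/Kᵢ = -0.8276, so a root lies in (0, 1).
Iterate (Newton) starting at ψ = 0.5:
  ψ = 0.5000: g = -0.19931, g' = -0.6474 → ψ = 0.1922
  ψ = 0.1922: g = -0.03344, g' = -0.4673 → ψ = 0.1206
  ψ = 0.1206: g = -0.00061, g' = -0.4514 → ψ = 0.1192
Converged at ψ = 0.1192.
Compositions from xᵢ = zᵢ/(1+ψ(Kᵢ−1)), yᵢ = Kᵢxᵢ:
  cyclohexane: x = 0.3509, y = 0.5860
  2-propanol: x = 0.1821, y = 0.2786
  ethylbenzene: x = 0.4670, y = 0.1354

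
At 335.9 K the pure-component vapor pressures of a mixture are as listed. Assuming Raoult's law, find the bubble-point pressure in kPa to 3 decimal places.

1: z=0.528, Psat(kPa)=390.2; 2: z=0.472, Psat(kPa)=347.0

At the bubble point ψ → 0, so ΣzᵢKᵢ = 1 with Kᵢ = Pᵢˢᵃᵗ/P ⇒ P = ΣzᵢPᵢˢᵃᵗ.
P = 0.528·390.2 + 0.472·347.0 = 369.810 kPa

Pbub = 369.810 kPa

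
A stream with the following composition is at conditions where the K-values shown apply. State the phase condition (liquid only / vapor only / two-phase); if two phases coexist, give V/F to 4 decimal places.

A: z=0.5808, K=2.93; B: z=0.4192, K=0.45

ΣzᵢKᵢ = 1.8904; Σzᵢ/Kᵢ = 1.1298.
Both exceed 1, so a two-phase solution exists.
Let ψ = V/F and solve Σ zᵢ(Kᵢ−1)/(1+ψ(Kᵢ−1)) = 0.
Newton–Raphson from ψ = 0.49:
  ψ = 0.4900: g = 0.26049, g' = -0.8091 → ψ = 0.8120
  ψ = 0.8120: g = 0.02006, g' = -0.7423 → ψ = 0.8390
  ψ = 0.8390: g = -0.00013, g' = -0.7525 → ψ = 0.8388
Converged at ψ = 0.8388.

two-phase, V/F = 0.8388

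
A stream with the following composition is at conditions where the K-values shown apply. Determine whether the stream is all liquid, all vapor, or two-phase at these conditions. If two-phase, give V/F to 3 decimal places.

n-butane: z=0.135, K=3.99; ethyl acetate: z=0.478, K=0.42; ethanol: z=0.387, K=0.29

ΣzᵢKᵢ = 0.852; Σzᵢ/Kᵢ = 2.506.
Since ΣzᵢKᵢ < 1 the mixture is below its bubble point — single liquid phase.

all liquid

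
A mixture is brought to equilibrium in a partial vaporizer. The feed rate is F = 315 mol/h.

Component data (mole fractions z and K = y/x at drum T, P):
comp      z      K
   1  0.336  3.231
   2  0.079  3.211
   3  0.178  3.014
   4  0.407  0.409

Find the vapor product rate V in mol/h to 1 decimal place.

Material balance + equilibrium reduce to Σ zᵢ(Kᵢ−1)/(1+ψ(Kᵢ−1)) = 0.
Feasibility: ΣzᵢKᵢ = 2.042, Σzᵢ/Kᵢ = 1.183 — both > 1, two phases present.
Iterate (Newton) starting at ψ = 0.32:
  ψ = 0.320: g = 0.4610, g' = -1.185 → ψ = 0.709
  ψ = 0.709: g = 0.0920, g' = -0.853 → ψ = 0.817
  ψ = 0.817: g = -0.0017, g' = -0.894 → ψ = 0.815
Converged at ψ = 0.815.
Then V = ψ·F = 0.8150·315 = 256.7 mol/h and L = F − V = 58.3 mol/h.

V = 256.7 mol/h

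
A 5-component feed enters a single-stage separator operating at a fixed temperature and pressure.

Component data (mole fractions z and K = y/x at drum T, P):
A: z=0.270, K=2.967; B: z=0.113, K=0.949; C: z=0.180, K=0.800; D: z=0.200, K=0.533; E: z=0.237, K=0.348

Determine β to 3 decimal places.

Rachford–Rice: g(β) = Σ zᵢ(Kᵢ−1)/(1+β(Kᵢ−1)) = 0.
Check two-phase: ΣzᵢKᵢ = 1.241 > 1 and Σzᵢ/Kᵢ = 1.491 > 1, so g(0) = 0.241 > 0 and g(1) = -0.491 < 0.
Newton iteration, β⁰ = 0.5:
  β = 0.500: g = -0.1293, g' = -0.571 → β = 0.273
  β = 0.273: g = 0.0063, g' = -0.657 → β = 0.283
Converged at β = 0.283.

β = 0.283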